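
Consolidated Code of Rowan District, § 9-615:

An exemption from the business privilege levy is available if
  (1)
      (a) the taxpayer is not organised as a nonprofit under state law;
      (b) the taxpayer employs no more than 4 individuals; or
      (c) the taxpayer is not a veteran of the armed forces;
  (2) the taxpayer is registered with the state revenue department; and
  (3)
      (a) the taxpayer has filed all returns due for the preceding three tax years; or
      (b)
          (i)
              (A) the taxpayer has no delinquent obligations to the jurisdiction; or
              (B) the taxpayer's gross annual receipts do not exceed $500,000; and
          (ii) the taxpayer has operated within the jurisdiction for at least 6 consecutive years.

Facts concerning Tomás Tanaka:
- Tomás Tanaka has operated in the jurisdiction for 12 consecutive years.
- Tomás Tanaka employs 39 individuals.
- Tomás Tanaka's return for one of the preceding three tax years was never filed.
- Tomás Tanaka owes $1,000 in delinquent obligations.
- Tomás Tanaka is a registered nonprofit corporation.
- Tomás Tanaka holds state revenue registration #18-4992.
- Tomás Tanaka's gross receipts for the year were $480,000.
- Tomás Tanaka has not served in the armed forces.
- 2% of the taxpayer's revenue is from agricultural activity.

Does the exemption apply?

Yes — exempt.

(a) not (nonprofit) — not met.
(b) ≤ 4 employees — fails.
(c) not (veteran) — met.
(1) = F OR F OR T = true.
(2) state-registered — met.
(a) returns current — fails.
(A) no delinquency — not met.
(B) receipts ≤ $500,000 — holds.
So (i) is satisfied (F OR T).
(ii) ≥ 6 yrs in jurisdiction — satisfied.
(b): T AND T → true.
(3): F OR T → true.
Overall: T AND T AND T → true.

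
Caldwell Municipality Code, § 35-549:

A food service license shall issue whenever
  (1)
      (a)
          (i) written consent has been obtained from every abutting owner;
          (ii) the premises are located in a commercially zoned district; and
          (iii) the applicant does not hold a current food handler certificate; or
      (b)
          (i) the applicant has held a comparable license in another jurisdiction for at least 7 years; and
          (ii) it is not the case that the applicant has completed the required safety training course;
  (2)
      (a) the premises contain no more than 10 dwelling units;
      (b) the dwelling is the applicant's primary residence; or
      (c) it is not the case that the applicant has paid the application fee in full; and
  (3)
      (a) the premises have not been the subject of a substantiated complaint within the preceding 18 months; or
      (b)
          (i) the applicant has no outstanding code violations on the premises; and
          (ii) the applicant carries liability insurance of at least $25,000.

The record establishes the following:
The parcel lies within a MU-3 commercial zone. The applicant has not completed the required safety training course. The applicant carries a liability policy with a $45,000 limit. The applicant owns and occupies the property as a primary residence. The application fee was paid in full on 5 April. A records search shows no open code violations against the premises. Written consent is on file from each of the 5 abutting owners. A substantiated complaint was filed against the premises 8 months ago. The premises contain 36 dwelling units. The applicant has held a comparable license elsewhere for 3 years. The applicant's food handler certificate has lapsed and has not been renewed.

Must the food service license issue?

(i) all abutters consent — met.
(ii) commercially zoned — satisfied.
(iii) not (food handler cert.) — holds.
So (a) is satisfied (T AND T AND T).
(i) prior license ≥ 7 yr — not satisfied.
(ii) not (safety training) — satisfied.
(b) = F AND T = false.
So (1) is satisfied (T OR F).
(a) ≤ 10 units — not satisfied.
(b) primary residence — holds.
(c) not (fee paid) — fails.
(2): F OR T OR F → true.
(a) no complaint in 18 mo. — not satisfied.
(i) no code violations — met.
(ii) insurance ≥ $25,000 — met.
So (b) is satisfied (T AND T).
(3): F OR T → true.
Overall: T AND T AND T → true.

Yes — granted.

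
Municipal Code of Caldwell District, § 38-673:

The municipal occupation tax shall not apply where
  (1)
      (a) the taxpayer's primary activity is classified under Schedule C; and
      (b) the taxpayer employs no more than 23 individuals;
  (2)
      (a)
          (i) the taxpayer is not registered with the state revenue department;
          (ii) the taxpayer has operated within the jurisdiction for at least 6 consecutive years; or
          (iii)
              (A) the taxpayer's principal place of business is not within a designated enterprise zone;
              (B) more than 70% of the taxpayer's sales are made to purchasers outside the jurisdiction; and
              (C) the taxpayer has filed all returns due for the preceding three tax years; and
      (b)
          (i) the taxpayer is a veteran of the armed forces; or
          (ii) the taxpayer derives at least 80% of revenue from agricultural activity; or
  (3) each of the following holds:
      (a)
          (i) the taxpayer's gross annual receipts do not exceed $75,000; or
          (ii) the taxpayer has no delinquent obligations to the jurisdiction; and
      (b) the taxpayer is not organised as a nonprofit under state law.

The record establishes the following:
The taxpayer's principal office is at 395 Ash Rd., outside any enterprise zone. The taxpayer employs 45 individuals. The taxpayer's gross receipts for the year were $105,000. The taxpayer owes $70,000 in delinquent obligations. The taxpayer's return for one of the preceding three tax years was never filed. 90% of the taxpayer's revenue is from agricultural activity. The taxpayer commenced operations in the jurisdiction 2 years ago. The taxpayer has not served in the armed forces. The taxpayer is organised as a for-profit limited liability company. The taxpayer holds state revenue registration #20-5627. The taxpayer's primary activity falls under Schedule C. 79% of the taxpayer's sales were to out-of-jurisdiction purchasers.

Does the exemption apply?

(a) Schedule C activity — met.
(b) ≤ 23 employees — not met.
So (1) is not satisfied (T AND F).
(i) not (state-registered) — not satisfied.
(ii) ≥ 6 yrs in jurisdiction — not met.
(A) not (in enterprise zone) — holds.
(B) >70% out-of-jur. sales — satisfied.
(C) returns current — fails.
(iii) = T AND T AND F = false.
(a) = F OR F OR F = false.
(i) veteran — not met.
(ii) ≥80% agricultural — holds.
(b): F OR T → true.
(2): F AND T → false.
(i) receipts ≤ $75,000 — not satisfied.
(ii) no delinquency — fails.
(a) = F OR F = false.
(b) not (nonprofit) — met.
(3) = F AND T = false.
So Overall is not satisfied (F OR F OR F).

No — not exempt.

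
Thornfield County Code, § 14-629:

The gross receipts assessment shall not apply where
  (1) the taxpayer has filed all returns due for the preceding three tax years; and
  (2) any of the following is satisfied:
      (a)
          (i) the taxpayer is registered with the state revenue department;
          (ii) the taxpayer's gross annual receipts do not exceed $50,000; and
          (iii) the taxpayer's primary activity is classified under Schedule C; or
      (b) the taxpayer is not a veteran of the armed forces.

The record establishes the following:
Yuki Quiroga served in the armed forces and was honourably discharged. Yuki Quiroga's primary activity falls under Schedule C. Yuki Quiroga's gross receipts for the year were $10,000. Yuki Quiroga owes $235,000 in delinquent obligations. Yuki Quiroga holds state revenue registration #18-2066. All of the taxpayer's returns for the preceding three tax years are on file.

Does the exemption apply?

(1) returns current — satisfied.
(i) state-registered — met.
(ii) receipts ≤ $50,000 — met.
(iii) Schedule C activity — holds.
So (a) is satisfied (T AND T AND T).
(b) not (veteran) — not satisfied.
(2) = T OR F = true.
So Overall is satisfied (T AND T).

Yes — exempt.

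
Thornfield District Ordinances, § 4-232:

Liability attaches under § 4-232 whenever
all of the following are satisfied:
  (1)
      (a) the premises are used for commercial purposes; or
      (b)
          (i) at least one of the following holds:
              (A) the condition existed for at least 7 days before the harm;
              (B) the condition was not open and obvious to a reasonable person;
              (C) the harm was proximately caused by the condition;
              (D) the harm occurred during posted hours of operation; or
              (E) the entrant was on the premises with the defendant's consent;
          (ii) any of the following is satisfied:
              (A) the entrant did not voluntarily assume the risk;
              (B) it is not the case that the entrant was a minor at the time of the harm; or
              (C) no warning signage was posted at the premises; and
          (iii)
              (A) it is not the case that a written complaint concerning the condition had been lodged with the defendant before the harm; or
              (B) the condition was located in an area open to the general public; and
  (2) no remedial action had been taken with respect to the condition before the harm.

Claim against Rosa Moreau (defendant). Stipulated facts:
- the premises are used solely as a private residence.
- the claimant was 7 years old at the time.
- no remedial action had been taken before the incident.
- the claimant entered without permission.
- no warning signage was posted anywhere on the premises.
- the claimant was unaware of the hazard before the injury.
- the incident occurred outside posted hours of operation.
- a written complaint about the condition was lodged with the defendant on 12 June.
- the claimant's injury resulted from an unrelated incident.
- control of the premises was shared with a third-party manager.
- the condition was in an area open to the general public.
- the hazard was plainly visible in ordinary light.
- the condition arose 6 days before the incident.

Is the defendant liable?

No — not liable.

(a) commercial use — fails.
(A) condition ≥7 days old — not met.
(B) not open/obvious — not satisfied.
(C) proximate cause — not satisfied.
(D) during posted hours — fails.
(E) consent to enter — fails.
So (i) is not satisfied (F OR F OR F OR F OR F).
(A) no assumed risk — holds.
(B) not (entrant a minor) — not satisfied.
(C) no signage posted — met.
So (ii) is satisfied (T OR F OR T).
(A) not (complaint lodged) — fails.
(B) public area — met.
(iii): F OR T → true.
(b) = F AND T AND T = false.
(1) = F OR F = false.
(2) no remedial action — satisfied.
So Overall is not satisfied (F AND T).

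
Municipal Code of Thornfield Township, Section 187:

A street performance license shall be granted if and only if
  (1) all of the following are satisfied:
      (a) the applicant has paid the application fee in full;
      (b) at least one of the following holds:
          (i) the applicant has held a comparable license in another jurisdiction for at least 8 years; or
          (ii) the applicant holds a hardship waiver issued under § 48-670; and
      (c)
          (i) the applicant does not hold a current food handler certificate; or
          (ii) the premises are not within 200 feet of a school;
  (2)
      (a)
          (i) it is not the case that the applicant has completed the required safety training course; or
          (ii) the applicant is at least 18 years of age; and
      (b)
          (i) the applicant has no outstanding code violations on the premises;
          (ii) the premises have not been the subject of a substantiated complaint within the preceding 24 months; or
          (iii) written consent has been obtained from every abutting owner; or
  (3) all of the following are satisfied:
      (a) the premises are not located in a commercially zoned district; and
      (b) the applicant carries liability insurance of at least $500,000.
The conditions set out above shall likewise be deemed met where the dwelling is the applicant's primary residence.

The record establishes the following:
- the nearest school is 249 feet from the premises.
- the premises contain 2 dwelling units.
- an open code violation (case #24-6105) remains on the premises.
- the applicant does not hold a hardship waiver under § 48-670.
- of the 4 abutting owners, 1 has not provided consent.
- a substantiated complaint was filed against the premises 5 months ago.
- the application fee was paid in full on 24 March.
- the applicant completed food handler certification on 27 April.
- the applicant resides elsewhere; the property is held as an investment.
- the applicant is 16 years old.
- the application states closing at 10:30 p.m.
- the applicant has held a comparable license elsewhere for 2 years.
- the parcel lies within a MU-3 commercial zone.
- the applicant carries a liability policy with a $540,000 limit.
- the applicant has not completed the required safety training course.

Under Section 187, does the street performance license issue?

(a) fee paid — satisfied.
(i) prior license ≥ 8 yr — not met.
(ii) hardship waiver — not met.
(b): F OR F → false.
(i) not (food handler cert.) — not met.
(ii) ≥200 ft from school — met.
(c): F OR T → true.
(1): T AND F AND T → false.
(i) not (safety training) — met.
(ii) age ≥ 18 — fails.
(a): T OR F → true.
(i) no code violations — fails.
(ii) no complaint in 24 mo. — fails.
(iii) all abutters consent — fails.
(b) = F OR F OR F = false.
(2) = T AND F = false.
(a) not (commercially zoned) — not met.
(b) insurance ≥ $500,000 — satisfied.
So (3) is not satisfied (F AND T).
Overall = F OR F OR F = false.
Exception (primary residence) — not satisfied.
Result: main false OR exception false → false.

No — denied.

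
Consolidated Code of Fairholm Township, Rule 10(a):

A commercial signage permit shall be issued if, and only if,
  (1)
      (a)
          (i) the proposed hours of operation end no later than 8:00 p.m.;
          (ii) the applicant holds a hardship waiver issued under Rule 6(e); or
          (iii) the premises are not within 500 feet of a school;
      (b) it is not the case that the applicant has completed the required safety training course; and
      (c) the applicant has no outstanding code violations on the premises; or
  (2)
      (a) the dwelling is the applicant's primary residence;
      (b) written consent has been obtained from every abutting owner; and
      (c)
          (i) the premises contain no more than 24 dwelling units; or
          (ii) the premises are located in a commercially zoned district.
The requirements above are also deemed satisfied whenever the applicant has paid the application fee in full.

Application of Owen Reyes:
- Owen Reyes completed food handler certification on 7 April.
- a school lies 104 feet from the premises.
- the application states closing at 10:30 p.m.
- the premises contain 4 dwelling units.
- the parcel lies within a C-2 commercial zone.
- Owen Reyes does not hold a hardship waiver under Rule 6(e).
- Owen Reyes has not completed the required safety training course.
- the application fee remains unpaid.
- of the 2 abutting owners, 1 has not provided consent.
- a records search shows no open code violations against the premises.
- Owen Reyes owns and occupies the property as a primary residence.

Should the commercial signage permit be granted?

(i) closes by 8 p.m. — not satisfied.
(ii) hardship waiver — not satisfied.
(iii) ≥500 ft from school — not met.
So (a) is not satisfied (F OR F OR F).
(b) not (safety training) — satisfied.
(c) no code violations — holds.
(1): F AND T AND T → false.
(a) primary residence — met.
(b) all abutters consent — not met.
(i) ≤ 24 units — holds.
(ii) commercially zoned — holds.
(c) = T OR T = true.
(2): T AND F AND T → false.
Overall = F OR F = false.
Exception (fee paid) — not satisfied.
Result: main false OR exception false → false.

No — denied.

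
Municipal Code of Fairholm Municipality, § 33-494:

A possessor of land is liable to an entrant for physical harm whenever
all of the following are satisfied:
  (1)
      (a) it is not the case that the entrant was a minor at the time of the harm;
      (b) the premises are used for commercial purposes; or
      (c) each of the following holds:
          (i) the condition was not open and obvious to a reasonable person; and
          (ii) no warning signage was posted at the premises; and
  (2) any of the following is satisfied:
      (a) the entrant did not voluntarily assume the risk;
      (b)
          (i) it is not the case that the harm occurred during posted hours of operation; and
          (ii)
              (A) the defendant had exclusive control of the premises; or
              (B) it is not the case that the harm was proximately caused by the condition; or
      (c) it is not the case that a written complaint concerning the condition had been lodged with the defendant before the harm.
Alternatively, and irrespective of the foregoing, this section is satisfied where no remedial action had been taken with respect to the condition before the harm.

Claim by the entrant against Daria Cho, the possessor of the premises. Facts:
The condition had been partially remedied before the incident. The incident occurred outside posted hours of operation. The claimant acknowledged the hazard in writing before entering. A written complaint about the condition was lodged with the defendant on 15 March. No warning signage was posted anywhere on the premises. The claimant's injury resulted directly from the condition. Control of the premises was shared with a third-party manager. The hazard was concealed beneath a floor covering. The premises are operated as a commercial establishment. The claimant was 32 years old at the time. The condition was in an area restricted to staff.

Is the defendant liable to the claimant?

(a) not (entrant a minor) — met.
(b) commercial use — holds.
(i) not open/obvious — satisfied.
(ii) no signage posted — holds.
(c) = T AND T = true.
(1): T OR T OR T → true.
(a) no assumed risk — not met.
(i) not (during posted hours) — holds.
(A) exclusive control — not satisfied.
(B) not (proximate cause) — not met.
So (ii) is not satisfied (F OR F).
(b): T AND F → false.
(c) not (complaint lodged) — not met.
(2): F OR F OR F → false.
So Overall is not satisfied (T AND F).
Exception (no remedial action) — not satisfied.
Result: main false OR exception false → false.

No — not liable.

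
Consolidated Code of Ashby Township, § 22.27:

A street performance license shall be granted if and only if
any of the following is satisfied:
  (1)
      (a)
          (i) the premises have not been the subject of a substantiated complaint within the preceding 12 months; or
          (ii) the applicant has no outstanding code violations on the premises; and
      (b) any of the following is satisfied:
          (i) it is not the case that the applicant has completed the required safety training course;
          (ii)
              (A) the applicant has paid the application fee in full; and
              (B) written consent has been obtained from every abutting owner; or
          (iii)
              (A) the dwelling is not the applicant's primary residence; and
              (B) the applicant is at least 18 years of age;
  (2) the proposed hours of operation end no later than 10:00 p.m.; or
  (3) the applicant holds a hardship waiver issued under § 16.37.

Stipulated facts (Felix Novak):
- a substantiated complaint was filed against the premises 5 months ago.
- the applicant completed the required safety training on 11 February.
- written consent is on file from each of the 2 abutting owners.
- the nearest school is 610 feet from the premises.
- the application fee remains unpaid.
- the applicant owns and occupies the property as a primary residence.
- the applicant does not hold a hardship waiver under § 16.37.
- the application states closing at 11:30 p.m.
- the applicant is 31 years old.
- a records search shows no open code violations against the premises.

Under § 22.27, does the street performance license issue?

(i) no complaint in 12 mo. — not met.
(ii) no code violations — holds.
So (a) is satisfied (F OR T).
(i) not (safety training) — not met.
(A) fee paid — fails.
(B) all abutters consent — holds.
(ii) = F AND T = false.
(A) not (primary residence) — not met.
(B) age ≥ 18 — satisfied.
(iii): F AND T → false.
(b) = F OR F OR F = false.
So (1) is not satisfied (T AND F).
(2) closes by 10 p.m. — fails.
(3) hardship waiver — not met.
So Overall is not satisfied (F OR F OR F).

No — denied.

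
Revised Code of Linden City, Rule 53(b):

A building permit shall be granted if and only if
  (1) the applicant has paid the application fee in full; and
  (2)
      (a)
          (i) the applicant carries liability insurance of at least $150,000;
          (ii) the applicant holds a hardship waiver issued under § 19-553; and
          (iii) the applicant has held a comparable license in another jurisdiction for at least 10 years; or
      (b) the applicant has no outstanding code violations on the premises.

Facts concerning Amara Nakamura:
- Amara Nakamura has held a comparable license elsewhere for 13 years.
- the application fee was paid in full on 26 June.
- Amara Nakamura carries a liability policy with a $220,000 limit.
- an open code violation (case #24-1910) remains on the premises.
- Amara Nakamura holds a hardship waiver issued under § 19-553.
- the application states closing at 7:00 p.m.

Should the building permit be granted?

Yes — granted.

(1) fee paid — satisfied.
(i) insurance ≥ $150,000 — met.
(ii) hardship waiver — satisfied.
(iii) prior license ≥ 10 yr — satisfied.
(a): T AND T AND T → true.
(b) no code violations — not met.
So (2) is satisfied (T OR F).
So Overall is satisfied (T AND T).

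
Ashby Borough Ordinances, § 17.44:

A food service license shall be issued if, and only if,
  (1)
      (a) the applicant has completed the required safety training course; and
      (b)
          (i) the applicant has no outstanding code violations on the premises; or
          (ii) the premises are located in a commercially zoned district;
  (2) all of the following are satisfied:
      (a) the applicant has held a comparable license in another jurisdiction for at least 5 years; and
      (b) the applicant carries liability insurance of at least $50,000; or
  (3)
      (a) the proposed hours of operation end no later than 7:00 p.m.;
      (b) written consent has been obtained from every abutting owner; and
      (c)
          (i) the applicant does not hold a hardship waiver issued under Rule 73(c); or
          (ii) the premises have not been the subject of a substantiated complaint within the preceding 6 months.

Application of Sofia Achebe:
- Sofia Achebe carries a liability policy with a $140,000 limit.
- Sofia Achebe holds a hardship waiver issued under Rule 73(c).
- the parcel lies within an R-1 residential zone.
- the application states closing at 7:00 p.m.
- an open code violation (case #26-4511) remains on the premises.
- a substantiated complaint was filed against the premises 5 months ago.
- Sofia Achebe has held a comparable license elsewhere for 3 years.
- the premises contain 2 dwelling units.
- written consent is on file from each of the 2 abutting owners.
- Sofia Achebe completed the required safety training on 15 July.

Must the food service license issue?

No — denied.

(a) safety training — satisfied.
(i) no code violations — not satisfied.
(ii) commercially zoned — fails.
(b): F OR F → false.
(1) = T AND F = false.
(a) prior license ≥ 5 yr — fails.
(b) insurance ≥ $50,000 — satisfied.
(2) = F AND T = false.
(a) closes by 7 p.m. — holds.
(b) all abutters consent — holds.
(i) not (hardship waiver) — not satisfied.
(ii) no complaint in 6 mo. — not satisfied.
(c) = F OR F = false.
So (3) is not satisfied (T AND T AND F).
So Overall is not satisfied (F OR F OR F).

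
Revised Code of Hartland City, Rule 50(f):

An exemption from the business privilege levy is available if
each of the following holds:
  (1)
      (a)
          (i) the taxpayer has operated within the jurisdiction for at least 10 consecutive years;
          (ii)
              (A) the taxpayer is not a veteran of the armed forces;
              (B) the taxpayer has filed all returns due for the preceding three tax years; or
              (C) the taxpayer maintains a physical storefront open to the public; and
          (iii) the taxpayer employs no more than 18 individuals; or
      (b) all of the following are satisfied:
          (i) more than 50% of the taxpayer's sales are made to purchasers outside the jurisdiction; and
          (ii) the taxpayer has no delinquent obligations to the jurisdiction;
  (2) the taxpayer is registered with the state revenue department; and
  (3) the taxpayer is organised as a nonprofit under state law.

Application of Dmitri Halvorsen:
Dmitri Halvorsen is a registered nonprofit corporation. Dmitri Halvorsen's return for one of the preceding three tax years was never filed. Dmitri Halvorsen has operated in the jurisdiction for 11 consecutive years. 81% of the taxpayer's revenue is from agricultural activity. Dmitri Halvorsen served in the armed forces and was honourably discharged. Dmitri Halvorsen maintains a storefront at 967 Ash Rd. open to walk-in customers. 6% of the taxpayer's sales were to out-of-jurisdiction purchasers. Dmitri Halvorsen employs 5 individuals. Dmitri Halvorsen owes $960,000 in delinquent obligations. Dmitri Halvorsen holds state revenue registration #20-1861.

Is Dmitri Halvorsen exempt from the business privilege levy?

(i) ≥ 10 yrs in jurisdiction — holds.
(A) not (veteran) — not satisfied.
(B) returns current — not met.
(C) has storefront — met.
(ii): F OR F OR T → true.
(iii) ≤ 18 employees — satisfied.
(a): T AND T AND T → true.
(i) >50% out-of-jur. sales — not satisfied.
(ii) no delinquency — fails.
So (b) is not satisfied (F AND F).
(1): T OR F → true.
(2) state-registered — met.
(3) nonprofit — satisfied.
Overall = T AND T AND T = true.

Yes — exempt.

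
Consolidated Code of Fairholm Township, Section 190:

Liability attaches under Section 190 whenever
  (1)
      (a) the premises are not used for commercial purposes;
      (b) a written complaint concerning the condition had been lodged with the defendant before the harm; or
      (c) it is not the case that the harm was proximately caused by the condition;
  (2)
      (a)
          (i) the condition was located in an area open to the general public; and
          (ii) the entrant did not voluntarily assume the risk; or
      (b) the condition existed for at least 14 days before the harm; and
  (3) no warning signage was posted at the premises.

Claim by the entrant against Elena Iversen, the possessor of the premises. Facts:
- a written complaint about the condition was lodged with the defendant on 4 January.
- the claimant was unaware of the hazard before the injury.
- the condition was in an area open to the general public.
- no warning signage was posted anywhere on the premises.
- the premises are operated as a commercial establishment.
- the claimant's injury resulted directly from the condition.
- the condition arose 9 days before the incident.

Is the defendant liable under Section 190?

(a) not (commercial use) — fails.
(b) complaint lodged — satisfied.
(c) not (proximate cause) — not met.
So (1) is satisfied (F OR T OR F).
(i) public area — satisfied.
(ii) no assumed risk — holds.
(a): T AND T → true.
(b) condition ≥14 days old — fails.
So (2) is satisfied (T OR F).
(3) no signage posted — met.
Overall: T AND T AND T → true.

Yes — liable.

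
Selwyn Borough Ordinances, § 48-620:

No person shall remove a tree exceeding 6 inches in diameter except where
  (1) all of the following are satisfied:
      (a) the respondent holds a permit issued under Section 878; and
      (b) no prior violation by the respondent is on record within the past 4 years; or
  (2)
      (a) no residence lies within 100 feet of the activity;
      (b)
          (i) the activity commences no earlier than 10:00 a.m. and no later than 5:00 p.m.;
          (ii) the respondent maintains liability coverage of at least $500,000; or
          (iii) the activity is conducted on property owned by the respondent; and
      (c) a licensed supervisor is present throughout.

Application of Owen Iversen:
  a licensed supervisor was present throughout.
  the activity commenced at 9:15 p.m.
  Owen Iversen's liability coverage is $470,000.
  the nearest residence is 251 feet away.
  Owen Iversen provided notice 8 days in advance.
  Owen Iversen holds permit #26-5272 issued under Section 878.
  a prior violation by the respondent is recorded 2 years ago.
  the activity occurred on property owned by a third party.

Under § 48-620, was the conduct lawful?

(a) holds permit — met.
(b) no prior violation — not satisfied.
(1) = T AND F = false.
(a) no residence in 100 ft — met.
(i) start within hours — fails.
(ii) coverage ≥ $500,000 — fails.
(iii) own property — fails.
So (b) is not satisfied (F OR F OR F).
(c) supervisor present — holds.
So (2) is not satisfied (T AND F AND T).
Overall: F OR F → false.

No — unlawful.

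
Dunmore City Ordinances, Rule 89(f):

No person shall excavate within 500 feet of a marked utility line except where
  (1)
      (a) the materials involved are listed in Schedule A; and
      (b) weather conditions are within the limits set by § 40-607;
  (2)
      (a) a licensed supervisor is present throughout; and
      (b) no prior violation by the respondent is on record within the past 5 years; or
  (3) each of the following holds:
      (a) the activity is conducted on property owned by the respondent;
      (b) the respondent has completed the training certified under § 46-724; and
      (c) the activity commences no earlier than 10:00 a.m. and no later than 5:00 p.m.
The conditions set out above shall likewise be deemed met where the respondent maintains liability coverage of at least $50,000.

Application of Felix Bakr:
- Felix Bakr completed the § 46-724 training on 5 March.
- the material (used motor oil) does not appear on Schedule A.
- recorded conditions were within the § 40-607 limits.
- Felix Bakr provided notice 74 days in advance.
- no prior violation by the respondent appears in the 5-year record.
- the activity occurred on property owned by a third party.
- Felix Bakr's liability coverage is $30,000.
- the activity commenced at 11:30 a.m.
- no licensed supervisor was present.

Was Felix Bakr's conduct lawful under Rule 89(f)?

(a) Schedule A material — not satisfied.
(b) weather ok — holds.
(1) = F AND T = false.
(a) supervisor present — not satisfied.
(b) no prior violation — satisfied.
(2): F AND T → false.
(a) own property — fails.
(b) training certified — satisfied.
(c) start within hours — met.
(3): F AND T AND T → false.
Overall = F OR F OR F = false.
Exception (coverage ≥ $50,000) — not satisfied.
Result: main false OR exception false → false.

No — unlawful.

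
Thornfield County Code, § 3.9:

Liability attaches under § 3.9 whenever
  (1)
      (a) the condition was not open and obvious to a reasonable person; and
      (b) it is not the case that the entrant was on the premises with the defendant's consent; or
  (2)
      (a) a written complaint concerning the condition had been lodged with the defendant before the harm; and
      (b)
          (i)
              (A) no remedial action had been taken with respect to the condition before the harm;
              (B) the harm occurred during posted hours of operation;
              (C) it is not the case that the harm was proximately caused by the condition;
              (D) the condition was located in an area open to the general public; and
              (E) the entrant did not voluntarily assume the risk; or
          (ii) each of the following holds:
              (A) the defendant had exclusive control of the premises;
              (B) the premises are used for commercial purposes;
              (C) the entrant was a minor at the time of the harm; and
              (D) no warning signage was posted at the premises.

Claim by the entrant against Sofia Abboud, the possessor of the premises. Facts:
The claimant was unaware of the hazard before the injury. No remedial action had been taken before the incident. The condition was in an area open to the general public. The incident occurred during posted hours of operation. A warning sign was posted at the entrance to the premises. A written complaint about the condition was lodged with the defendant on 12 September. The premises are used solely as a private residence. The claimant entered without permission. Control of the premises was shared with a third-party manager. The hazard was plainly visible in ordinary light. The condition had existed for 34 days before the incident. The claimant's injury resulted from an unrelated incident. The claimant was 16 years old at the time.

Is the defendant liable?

Yes — liable.

(a) not open/obvious — fails.
(b) not (consent to enter) — met.
(1) = F AND T = false.
(a) complaint lodged — satisfied.
(A) no remedial action — met.
(B) during posted hours — holds.
(C) not (proximate cause) — satisfied.
(D) public area — holds.
(E) no assumed risk — met.
So (i) is satisfied (T AND T AND T AND T AND T).
(A) exclusive control — not satisfied.
(B) commercial use — not satisfied.
(C) entrant a minor — holds.
(D) no signage posted — not met.
So (ii) is not satisfied (F AND F AND T AND F).
(b): T OR F → true.
So (2) is satisfied (T AND T).
So Overall is satisfied (F OR T).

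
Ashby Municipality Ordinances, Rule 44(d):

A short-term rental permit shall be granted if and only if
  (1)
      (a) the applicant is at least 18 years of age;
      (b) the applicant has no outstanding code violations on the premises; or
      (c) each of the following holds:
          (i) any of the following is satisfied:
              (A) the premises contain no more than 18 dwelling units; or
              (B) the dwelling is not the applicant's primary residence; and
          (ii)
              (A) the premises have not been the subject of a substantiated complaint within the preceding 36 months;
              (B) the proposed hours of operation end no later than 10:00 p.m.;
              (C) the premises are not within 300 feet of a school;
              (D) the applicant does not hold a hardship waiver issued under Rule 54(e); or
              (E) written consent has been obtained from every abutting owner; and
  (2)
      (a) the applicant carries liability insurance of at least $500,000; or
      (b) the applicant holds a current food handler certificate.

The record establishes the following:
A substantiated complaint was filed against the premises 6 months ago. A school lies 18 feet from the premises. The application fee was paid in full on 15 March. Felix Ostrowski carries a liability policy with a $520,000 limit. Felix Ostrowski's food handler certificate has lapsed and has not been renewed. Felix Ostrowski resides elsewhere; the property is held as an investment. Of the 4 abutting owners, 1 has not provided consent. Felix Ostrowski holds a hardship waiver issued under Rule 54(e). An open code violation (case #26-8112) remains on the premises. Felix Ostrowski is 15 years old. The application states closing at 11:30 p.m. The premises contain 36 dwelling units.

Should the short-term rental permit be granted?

(a) age ≥ 18 — not satisfied.
(b) no code violations — fails.
(A) ≤ 18 units — not met.
(B) not (primary residence) — satisfied.
So (i) is satisfied (F OR T).
(A) no complaint in 36 mo. — fails.
(B) closes by 10 p.m. — not satisfied.
(C) ≥300 ft from school — not met.
(D) not (hardship waiver) — fails.
(E) all abutters consent — not satisfied.
(ii) = F OR F OR F OR F OR F = false.
(c): T AND F → false.
So (1) is not satisfied (F OR F OR F).
(a) insurance ≥ $500,000 — holds.
(b) food handler cert. — not met.
(2) = T OR F = true.
Overall = F AND T = false.

No — denied.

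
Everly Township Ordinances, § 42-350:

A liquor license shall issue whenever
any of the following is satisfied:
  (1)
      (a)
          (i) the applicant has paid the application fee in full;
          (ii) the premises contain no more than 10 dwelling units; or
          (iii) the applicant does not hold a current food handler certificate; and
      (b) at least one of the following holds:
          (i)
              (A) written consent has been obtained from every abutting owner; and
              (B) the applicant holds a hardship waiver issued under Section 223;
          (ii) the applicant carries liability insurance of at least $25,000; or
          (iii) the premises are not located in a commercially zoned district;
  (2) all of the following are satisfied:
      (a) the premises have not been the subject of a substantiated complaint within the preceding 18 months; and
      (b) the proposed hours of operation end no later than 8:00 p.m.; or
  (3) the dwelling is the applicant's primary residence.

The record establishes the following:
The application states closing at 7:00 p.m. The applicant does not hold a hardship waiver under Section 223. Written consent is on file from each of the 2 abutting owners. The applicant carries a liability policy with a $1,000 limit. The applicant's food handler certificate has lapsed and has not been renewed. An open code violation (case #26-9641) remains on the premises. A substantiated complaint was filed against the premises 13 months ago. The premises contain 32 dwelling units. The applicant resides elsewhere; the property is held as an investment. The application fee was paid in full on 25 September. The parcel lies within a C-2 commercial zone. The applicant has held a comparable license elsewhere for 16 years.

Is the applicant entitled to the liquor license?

(i) fee paid — holds.
(ii) ≤ 10 units — not met.
(iii) not (food handler cert.) — satisfied.
(a) = T OR F OR T = true.
(A) all abutters consent — holds.
(B) hardship waiver — not satisfied.
(i) = T AND F = false.
(ii) insurance ≥ $25,000 — not satisfied.
(iii) not (commercially zoned) — fails.
(b): F OR F OR F → false.
So (1) is not satisfied (T AND F).
(a) no complaint in 18 mo. — not satisfied.
(b) closes by 8 p.m. — satisfied.
(2) = F AND T = false.
(3) primary residence — not satisfied.
Overall: F OR F OR F → false.

No — denied.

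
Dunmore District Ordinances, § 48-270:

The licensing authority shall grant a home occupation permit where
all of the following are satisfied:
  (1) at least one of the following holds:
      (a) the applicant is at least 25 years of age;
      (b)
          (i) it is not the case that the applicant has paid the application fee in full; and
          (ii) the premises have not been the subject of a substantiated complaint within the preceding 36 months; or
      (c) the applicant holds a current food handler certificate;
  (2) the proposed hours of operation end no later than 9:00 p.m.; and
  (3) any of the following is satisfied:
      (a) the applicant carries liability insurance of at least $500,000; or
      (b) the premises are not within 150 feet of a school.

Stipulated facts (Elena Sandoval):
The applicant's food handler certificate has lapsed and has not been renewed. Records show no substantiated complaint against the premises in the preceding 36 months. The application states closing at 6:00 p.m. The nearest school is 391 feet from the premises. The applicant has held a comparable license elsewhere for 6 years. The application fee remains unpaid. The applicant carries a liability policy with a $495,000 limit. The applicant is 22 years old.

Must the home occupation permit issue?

(a) age ≥ 25 — fails.
(i) not (fee paid) — met.
(ii) no complaint in 36 mo. — met.
(b) = T AND T = true.
(c) food handler cert. — not met.
So (1) is satisfied (F OR T OR F).
(2) closes by 9 p.m. — satisfied.
(a) insurance ≥ $500,000 — not met.
(b) ≥150 ft from school — met.
(3) = F OR T = true.
Overall: T AND T AND T → true.

Yes — granted.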